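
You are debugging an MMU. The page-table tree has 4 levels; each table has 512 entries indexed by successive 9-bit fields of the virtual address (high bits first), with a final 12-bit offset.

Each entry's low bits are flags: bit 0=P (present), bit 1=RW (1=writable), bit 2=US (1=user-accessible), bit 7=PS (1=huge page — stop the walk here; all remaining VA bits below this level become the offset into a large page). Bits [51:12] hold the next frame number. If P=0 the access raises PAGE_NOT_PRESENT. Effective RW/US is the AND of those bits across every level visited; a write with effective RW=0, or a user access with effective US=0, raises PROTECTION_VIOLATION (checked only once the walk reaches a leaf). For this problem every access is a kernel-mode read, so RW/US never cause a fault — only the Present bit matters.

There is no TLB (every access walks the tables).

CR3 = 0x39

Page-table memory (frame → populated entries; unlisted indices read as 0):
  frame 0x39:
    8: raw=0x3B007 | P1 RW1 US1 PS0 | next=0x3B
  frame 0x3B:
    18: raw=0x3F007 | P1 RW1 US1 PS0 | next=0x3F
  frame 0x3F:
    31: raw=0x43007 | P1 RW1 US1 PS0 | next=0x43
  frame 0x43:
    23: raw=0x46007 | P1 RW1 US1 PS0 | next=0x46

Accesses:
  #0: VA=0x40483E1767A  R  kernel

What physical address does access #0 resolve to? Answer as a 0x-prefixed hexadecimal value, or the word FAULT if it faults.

Per-access translation:
#0 VA=0x40483E1767A (r,kernel):
  [0] read 0x39 idx=8: raw=0x3B007 flags P=1 W=1 U=1 S=0
  [1] read 0x3B idx=18: raw=0x3F007 flags P=1 W=1 U=1 S=0
  [2] read 0x3F idx=31: raw=0x43007 flags P=1 W=1 U=1 S=0
  [3] read 0x43 idx=23: raw=0x46007 flags P=1 W=1 U=1 S=0
  ⇒ phys 0x4667A  [4 reads]

Access #0 PA: 0x4667A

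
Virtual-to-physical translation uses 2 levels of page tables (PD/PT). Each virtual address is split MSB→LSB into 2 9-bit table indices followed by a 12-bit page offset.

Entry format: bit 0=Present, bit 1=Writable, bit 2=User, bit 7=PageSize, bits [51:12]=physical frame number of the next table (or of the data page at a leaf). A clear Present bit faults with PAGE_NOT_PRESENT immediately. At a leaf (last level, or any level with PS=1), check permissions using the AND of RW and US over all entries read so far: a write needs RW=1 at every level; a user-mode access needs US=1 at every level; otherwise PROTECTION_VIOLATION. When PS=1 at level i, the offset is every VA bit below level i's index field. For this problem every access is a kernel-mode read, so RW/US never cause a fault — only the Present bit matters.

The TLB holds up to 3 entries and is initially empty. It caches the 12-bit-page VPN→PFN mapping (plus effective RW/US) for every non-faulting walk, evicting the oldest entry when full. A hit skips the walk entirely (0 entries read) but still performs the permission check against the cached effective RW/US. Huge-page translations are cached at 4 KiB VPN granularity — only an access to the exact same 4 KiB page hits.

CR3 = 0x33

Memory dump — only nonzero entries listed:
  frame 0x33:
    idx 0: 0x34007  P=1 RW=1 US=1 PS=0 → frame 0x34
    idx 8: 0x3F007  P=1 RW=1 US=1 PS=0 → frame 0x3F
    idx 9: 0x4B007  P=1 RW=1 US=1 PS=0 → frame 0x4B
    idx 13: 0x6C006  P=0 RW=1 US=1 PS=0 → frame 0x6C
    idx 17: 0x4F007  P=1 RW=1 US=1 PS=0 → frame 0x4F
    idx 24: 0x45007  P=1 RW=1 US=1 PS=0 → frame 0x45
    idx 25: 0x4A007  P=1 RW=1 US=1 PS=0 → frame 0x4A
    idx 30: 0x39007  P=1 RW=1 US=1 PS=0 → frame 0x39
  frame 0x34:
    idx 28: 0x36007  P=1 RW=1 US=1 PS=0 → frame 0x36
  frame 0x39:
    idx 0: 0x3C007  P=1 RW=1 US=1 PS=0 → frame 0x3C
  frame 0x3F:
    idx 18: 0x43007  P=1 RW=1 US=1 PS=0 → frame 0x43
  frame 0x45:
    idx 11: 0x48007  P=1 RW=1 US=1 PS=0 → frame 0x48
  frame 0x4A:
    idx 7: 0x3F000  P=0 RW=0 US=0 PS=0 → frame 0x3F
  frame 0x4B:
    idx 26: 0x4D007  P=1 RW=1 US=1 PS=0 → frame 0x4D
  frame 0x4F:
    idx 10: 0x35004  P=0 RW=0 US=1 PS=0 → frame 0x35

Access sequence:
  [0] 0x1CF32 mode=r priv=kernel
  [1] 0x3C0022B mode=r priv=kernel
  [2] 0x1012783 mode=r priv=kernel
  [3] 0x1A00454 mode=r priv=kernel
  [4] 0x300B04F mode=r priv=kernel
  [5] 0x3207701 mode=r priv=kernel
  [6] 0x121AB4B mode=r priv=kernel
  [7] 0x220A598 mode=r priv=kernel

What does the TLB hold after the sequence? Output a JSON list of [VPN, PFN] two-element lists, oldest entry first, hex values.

Walk each access:
#0 VA=0x1CF32 (r,kernel):
  [0] read 0x33 idx=0: raw=0x34007 flags P=1 W=1 U=1 S=0
  [1] read 0x34 idx=28: raw=0x36007 flags P=1 W=1 U=1 S=0
  ✓ 0x36F32  — 2 lookups
#1 VA=0x3C0022B (r,kernel):
  [0] read 0x33 idx=30: raw=0x39007 flags P=1 W=1 U=1 S=0
  [1] read 0x39 idx=0: raw=0x3C007 flags P=1 W=1 U=1 S=0
  ✓ 0x3C22B  — 2 lookups
#2 VA=0x1012783 (r,kernel):
  [0] read 0x33 idx=8: raw=0x3F007 flags P=1 W=1 U=1 S=0
  [1] read 0x3F idx=18: raw=0x43007 flags P=1 W=1 U=1 S=0
  ✓ 0x43783  — 2 lookups
#3 VA=0x1A00454 (r,kernel):
  [0] read 0x33 idx=13: raw=0x6C006 flags P=0 W=1 U=1 S=0
  ✗ PAGE_NOT_PRESENT  [1 reads]
#4 VA=0x300B04F (r,kernel):
  [0] read 0x33 idx=24: raw=0x45007 flags P=1 W=1 U=1 S=0
  [1] read 0x45 idx=11: raw=0x48007 flags P=1 W=1 U=1 S=0
  ✓ 0x4804F  — 2 lookups
#5 VA=0x3207701 (r,kernel):
  [0] read 0x33 idx=25: raw=0x4A007 flags P=1 W=1 U=1 S=0
  [1] read 0x4A idx=7: raw=0x3F000 flags P=0 W=0 U=0 S=0
  ✗ PAGE_NOT_PRESENT  [2 reads]
#6 VA=0x121AB4B (r,kernel):
  [0] read 0x33 idx=9: raw=0x4B007 flags P=1 W=1 U=1 S=0
  [1] read 0x4B idx=26: raw=0x4D007 flags P=1 W=1 U=1 S=0
  ✓ 0x4DB4B  — 2 lookups
#7 VA=0x220A598 (r,kernel):
  [0] read 0x33 idx=17: raw=0x4F007 flags P=1 W=1 U=1 S=0
  [1] read 0x4F idx=10: raw=0x35004 flags P=0 W=0 U=1 S=0
  ✗ PAGE_NOT_PRESENT  [2 reads]

TLB: [["0x1012", "0x43"], ["0x300B", "0x48"], ["0x121A", "0x4D"]]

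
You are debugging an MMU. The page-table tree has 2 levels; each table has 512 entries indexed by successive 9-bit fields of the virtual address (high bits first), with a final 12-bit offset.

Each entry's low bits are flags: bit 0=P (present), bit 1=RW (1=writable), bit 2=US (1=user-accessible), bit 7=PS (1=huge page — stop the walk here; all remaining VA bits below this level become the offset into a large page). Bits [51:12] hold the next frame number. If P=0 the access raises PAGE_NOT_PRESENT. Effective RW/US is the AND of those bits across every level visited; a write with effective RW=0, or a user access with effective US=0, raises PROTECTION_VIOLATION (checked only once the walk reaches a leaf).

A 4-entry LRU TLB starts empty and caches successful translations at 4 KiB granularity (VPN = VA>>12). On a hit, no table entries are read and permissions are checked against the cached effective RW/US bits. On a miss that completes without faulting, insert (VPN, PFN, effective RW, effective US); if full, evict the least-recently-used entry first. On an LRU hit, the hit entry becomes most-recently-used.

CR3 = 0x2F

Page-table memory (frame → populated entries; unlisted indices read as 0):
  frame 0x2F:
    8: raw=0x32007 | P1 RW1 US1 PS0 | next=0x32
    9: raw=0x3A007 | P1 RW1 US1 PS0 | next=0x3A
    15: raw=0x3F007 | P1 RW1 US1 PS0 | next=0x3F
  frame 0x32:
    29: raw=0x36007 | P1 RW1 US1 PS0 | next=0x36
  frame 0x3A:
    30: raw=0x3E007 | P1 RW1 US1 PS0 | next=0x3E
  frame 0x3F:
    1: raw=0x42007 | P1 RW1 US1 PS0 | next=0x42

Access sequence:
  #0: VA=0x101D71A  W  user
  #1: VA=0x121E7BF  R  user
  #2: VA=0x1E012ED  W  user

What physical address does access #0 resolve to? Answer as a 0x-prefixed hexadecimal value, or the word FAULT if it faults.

Per-access translation:
#0 VA=0x101D71A (w,user):
  L0: frame=0x2F idx=8 entry=0x32007 [P=1 RW=1 US=1 PS=0]
  L1: frame=0x32 idx=29 entry=0x36007 [P=1 RW=1 US=1 PS=0]
  ⇒ phys 0x3671A  [2 reads]
#1 VA=0x121E7BF (r,user):
  L0: frame=0x2F idx=9 entry=0x3A007 [P=1 RW=1 US=1 PS=0]
  L1: frame=0x3A idx=30 entry=0x3E007 [P=1 RW=1 US=1 PS=0]
  ⇒ phys 0x3E7BF  [2 reads]
#2 VA=0x1E012ED (w,user):
  L0: frame=0x2F idx=15 entry=0x3F007 [P=1 RW=1 US=1 PS=0]
  L1: frame=0x3F idx=1 entry=0x42007 [P=1 RW=1 US=1 PS=0]
  ⇒ phys 0x422ED  [2 reads]

Access #0 PA: 0x3671A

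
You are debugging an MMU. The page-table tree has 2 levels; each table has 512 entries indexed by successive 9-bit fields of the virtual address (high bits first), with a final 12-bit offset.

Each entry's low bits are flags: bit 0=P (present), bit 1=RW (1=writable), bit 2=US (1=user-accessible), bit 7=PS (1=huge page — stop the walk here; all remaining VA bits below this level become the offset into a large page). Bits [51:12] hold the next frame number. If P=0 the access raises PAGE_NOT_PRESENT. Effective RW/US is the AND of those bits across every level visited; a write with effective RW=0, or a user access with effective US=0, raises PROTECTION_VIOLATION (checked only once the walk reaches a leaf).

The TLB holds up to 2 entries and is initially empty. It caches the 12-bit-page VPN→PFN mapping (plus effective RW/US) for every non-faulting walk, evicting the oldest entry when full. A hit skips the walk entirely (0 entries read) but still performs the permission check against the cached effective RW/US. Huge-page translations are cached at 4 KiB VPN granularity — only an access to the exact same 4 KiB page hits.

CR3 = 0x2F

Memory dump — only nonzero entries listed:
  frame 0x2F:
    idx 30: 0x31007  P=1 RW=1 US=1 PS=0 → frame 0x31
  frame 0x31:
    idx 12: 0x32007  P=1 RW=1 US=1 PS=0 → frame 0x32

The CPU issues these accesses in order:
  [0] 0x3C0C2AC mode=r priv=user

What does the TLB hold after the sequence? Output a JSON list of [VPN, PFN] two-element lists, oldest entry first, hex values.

Trace:
#0 VA=0x3C0C2AC (r,user):
  L0: frame=0x2F idx=30 entry=0x31007 [P=1 RW=1 US=1 PS=0]
  L1: frame=0x31 idx=12 entry=0x32007 [P=1 RW=1 US=1 PS=0]
  ✓ 0x322AC  — 2 lookups

TLB: [["0x3C0C", "0x32"]]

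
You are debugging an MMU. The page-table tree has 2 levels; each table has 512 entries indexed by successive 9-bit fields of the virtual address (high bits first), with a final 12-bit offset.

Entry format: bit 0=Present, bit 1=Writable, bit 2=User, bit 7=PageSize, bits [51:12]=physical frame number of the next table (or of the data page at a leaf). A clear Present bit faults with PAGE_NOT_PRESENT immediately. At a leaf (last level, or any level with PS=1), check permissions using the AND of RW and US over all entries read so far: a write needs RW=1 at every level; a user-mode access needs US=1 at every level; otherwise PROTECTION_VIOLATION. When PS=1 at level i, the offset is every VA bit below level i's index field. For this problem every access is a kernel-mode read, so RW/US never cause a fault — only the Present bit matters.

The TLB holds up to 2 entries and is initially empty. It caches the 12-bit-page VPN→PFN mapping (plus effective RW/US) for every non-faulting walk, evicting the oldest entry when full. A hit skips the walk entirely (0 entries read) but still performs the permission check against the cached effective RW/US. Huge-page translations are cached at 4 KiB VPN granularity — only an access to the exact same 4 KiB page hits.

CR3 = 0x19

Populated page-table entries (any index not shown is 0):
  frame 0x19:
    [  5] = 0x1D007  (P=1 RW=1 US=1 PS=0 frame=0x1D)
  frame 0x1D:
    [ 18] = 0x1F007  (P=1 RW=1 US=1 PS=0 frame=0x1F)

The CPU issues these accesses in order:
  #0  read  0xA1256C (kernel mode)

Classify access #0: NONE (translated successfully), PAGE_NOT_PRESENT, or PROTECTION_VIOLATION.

Walk each access:
#0 VA=0xA1256C (r,kernel):
  [0] read 0x19 idx=5: raw=0x1D007 flags P=1 W=1 U=1 S=0
  [1] read 0x1D idx=18: raw=0x1F007 flags P=1 W=1 U=1 S=0
  → PA=0x1F56C  (2 entries read)

Access #0 fault: NONE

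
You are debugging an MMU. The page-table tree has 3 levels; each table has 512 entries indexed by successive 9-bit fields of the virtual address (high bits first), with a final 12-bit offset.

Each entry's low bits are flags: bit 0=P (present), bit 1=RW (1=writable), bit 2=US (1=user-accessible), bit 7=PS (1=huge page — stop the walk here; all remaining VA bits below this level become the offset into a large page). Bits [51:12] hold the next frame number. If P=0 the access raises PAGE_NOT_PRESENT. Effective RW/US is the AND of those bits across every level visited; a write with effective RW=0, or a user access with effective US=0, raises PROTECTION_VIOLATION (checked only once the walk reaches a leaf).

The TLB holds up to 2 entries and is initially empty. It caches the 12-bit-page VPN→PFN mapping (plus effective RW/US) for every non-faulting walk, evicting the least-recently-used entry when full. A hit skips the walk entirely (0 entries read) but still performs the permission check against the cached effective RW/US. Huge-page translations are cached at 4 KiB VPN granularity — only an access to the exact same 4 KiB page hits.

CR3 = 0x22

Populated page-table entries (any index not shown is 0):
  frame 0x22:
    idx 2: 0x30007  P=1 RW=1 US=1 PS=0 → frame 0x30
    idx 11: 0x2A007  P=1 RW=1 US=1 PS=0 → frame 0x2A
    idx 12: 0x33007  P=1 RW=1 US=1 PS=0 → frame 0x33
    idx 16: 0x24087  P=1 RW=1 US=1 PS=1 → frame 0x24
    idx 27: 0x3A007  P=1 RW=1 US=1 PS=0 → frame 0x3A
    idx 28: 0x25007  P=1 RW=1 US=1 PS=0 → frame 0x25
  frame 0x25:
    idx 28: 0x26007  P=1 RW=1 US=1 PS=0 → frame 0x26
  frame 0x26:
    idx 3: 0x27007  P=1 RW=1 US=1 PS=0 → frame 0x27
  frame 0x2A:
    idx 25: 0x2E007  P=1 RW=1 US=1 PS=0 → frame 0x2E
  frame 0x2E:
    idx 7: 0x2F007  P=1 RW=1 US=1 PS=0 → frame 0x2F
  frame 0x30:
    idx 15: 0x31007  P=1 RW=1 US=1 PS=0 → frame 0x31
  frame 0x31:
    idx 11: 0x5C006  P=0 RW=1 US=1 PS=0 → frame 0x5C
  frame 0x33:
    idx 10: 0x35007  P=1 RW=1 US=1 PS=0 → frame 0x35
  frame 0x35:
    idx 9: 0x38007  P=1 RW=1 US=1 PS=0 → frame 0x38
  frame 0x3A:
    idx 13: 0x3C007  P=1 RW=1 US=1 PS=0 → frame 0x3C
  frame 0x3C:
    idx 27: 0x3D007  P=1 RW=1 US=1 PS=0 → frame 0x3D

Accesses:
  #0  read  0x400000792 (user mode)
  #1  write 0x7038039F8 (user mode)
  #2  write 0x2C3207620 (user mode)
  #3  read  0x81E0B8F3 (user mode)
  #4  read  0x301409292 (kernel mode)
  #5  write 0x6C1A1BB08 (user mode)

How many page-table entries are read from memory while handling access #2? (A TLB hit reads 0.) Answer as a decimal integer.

Per-access translation:
#0 VA=0x400000792 (r,user):
  L0 @0x22[16] → 0x24087  P=1,RW=1,US=1,PS=1
  ✓ 0x24792 (huge @L0)  — 1 lookups
#1 VA=0x7038039F8 (w,user):
  L0 @0x22[28] → 0x25007  P=1,RW=1,US=1,PS=0
  L1 @0x25[28] → 0x26007  P=1,RW=1,US=1,PS=0
  L2 @0x26[3] → 0x27007  P=1,RW=1,US=1,PS=0
  ✓ 0x279F8  — 3 lookups
#2 VA=0x2C3207620 (w,user):
  L0 @0x22[11] → 0x2A007  P=1,RW=1,US=1,PS=0
  L1 @0x2A[25] → 0x2E007  P=1,RW=1,US=1,PS=0
  L2 @0x2E[7] → 0x2F007  P=1,RW=1,US=1,PS=0
  ✓ 0x2F620  — 3 lookups
#3 VA=0x81E0B8F3 (r,user):
  L0 @0x22[2] → 0x30007  P=1,RW=1,US=1,PS=0
  L1 @0x30[15] → 0x31007  P=1,RW=1,US=1,PS=0
  L2 @0x31[11] → 0x5C006  P=0,RW=1,US=1,PS=0
  → PAGE_NOT_PRESENT  (3 entries read)
#4 VA=0x301409292 (r,kernel):
  L0 @0x22[12] → 0x33007  P=1,RW=1,US=1,PS=0
  L1 @0x33[10] → 0x35007  P=1,RW=1,US=1,PS=0
  L2 @0x35[9] → 0x38007  P=1,RW=1,US=1,PS=0
  ✓ 0x38292  — 3 lookups
#5 VA=0x6C1A1BB08 (w,user):
  L0 @0x22[27] → 0x3A007  P=1,RW=1,US=1,PS=0
  L1 @0x3A[13] → 0x3C007  P=1,RW=1,US=1,PS=0
  L2 @0x3C[27] → 0x3D007  P=1,RW=1,US=1,PS=0
  ✓ 0x3DB08  — 3 lookups

Entries read for #2: 3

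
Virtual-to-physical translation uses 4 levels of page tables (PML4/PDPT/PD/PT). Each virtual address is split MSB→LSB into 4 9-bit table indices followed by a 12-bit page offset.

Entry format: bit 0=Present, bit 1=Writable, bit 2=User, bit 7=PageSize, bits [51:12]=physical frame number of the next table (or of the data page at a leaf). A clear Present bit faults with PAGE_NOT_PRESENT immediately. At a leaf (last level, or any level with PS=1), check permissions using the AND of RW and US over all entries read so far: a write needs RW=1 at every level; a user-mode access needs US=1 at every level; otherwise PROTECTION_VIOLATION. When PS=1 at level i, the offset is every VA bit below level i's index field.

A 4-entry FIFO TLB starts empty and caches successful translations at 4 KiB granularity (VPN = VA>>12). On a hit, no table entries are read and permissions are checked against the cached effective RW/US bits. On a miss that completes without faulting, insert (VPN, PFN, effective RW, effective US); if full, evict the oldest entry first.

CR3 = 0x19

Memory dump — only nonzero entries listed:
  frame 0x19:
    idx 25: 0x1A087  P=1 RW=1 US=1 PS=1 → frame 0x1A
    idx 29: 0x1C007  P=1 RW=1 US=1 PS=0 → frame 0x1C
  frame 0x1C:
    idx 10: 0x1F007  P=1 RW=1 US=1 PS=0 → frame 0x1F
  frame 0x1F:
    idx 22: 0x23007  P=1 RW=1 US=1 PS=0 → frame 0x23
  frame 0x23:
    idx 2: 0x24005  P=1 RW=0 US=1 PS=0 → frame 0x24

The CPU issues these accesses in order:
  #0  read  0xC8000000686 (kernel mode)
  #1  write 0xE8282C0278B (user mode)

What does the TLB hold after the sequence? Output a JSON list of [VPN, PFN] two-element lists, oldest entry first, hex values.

Walk each access:
#0 VA=0xC8000000686 (r,kernel):
  L0 @0x19[25] → 0x1A087  P=1,RW=1,US=1,PS=1
  ✓ 0x1A686 (huge @L0)  — 1 lookups
#1 VA=0xE8282C0278B (w,user):
  L0 @0x19[29] → 0x1C007  P=1,RW=1,US=1,PS=0
  L1 @0x1C[10] → 0x1F007  P=1,RW=1,US=1,PS=0
  L2 @0x1F[22] → 0x23007  P=1,RW=1,US=1,PS=0
  L3 @0x23[2] → 0x24005  P=1,RW=0,US=1,PS=0
  ✗ PROTECTION_VIOLATION  [4 reads]

TLB: [["0xC8000000", "0x1A"]]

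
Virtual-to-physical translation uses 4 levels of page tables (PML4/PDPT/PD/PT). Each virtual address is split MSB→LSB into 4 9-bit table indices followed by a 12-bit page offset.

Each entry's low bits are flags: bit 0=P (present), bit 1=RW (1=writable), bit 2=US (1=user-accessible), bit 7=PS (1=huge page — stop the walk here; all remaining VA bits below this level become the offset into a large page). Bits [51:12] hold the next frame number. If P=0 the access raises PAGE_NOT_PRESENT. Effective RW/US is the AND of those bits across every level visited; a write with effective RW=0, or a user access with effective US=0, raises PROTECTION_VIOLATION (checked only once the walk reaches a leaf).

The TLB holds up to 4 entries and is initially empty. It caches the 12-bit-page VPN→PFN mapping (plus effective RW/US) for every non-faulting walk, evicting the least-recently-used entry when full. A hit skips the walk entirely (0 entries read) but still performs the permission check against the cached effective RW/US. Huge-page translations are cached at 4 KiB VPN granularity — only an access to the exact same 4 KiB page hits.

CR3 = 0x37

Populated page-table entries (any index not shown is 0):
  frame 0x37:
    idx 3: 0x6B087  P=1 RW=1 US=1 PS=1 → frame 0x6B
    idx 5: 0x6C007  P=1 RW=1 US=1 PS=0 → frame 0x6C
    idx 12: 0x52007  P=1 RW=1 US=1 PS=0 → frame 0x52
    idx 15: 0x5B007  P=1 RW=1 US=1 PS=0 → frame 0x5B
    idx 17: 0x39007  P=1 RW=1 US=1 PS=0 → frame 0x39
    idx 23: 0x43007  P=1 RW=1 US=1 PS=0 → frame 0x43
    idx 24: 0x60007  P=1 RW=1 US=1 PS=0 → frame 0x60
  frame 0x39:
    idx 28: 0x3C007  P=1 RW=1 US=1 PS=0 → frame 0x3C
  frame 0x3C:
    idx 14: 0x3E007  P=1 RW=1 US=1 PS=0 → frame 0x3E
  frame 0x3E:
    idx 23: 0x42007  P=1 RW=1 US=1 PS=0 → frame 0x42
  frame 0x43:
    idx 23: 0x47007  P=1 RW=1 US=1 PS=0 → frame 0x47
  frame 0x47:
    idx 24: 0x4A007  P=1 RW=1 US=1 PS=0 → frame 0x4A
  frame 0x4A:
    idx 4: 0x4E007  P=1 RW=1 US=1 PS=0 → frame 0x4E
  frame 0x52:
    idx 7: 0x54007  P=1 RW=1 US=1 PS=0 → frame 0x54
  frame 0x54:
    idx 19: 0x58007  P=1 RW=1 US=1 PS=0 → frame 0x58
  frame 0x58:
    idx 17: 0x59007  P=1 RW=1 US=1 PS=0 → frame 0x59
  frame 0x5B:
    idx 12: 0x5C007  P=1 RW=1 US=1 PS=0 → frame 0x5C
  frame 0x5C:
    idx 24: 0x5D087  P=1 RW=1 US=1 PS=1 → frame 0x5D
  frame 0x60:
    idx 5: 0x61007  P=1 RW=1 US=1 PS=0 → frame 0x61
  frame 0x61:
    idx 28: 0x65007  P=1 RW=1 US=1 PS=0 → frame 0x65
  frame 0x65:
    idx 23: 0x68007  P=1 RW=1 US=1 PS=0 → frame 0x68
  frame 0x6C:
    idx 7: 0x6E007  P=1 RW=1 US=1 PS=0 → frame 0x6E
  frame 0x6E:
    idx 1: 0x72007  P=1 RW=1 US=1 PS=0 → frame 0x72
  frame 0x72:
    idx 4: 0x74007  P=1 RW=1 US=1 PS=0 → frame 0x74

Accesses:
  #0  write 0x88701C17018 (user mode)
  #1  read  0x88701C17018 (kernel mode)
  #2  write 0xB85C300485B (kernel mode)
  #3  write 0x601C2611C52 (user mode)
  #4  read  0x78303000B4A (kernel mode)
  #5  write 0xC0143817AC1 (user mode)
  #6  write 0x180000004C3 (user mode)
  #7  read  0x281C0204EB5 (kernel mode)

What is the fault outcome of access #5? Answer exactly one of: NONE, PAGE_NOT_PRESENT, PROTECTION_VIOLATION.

Per-access translation:
#0 VA=0x88701C17018 (w,user):
  [0] read 0x37 idx=17: raw=0x39007 flags P=1 W=1 U=1 S=0
  [1] read 0x39 idx=28: raw=0x3C007 flags P=1 W=1 U=1 S=0
  [2] read 0x3C idx=14: raw=0x3E007 flags P=1 W=1 U=1 S=0
  [3] read 0x3E idx=23: raw=0x42007 flags P=1 W=1 U=1 S=0
  → PA=0x42018  (4 entries read)
#1 VA=0x88701C17018 (r,kernel):
  TLB hit vpn=0x88701C17 → PA=0x42018
#2 VA=0xB85C300485B (w,kernel):
  [0] read 0x37 idx=23: raw=0x43007 flags P=1 W=1 U=1 S=0
  [1] read 0x43 idx=23: raw=0x47007 flags P=1 W=1 U=1 S=0
  [2] read 0x47 idx=24: raw=0x4A007 flags P=1 W=1 U=1 S=0
  [3] read 0x4A idx=4: raw=0x4E007 flags P=1 W=1 U=1 S=0
  → PA=0x4E85B  (4 entries read)
#3 VA=0x601C2611C52 (w,user):
  [0] read 0x37 idx=12: raw=0x52007 flags P=1 W=1 U=1 S=0
  [1] read 0x52 idx=7: raw=0x54007 flags P=1 W=1 U=1 S=0
  [2] read 0x54 idx=19: raw=0x58007 flags P=1 W=1 U=1 S=0
  [3] read 0x58 idx=17: raw=0x59007 flags P=1 W=1 U=1 S=0
  → PA=0x59C52  (4 entries read)
#4 VA=0x78303000B4A (r,kernel):
  [0] read 0x37 idx=15: raw=0x5B007 flags P=1 W=1 U=1 S=0
  [1] read 0x5B idx=12: raw=0x5C007 flags P=1 W=1 U=1 S=0
  [2] read 0x5C idx=24: raw=0x5D087 flags P=1 W=1 U=1 S=1
  → PA=0x5DB4A (huge @L2)  (3 entries read)
#5 VA=0xC0143817AC1 (w,user):
  [0] read 0x37 idx=24: raw=0x60007 flags P=1 W=1 U=1 S=0
  [1] read 0x60 idx=5: raw=0x61007 flags P=1 W=1 U=1 S=0
  [2] read 0x61 idx=28: raw=0x65007 flags P=1 W=1 U=1 S=0
  [3] read 0x65 idx=23: raw=0x68007 flags P=1 W=1 U=1 S=0
  → PA=0x68AC1  (4 entries read)
#6 VA=0x180000004C3 (w,user):
  [0] read 0x37 idx=3: raw=0x6B087 flags P=1 W=1 U=1 S=1
  → PA=0x6B4C3 (huge @L0)  (1 entries read)
#7 VA=0x281C0204EB5 (r,kernel):
  [0] read 0x37 idx=5: raw=0x6C007 flags P=1 W=1 U=1 S=0
  [1] read 0x6C idx=7: raw=0x6E007 flags P=1 W=1 U=1 S=0
  [2] read 0x6E idx=1: raw=0x72007 flags P=1 W=1 U=1 S=0
  [3] read 0x72 idx=4: raw=0x74007 flags P=1 W=1 U=1 S=0
  → PA=0x74EB5  (4 entries read)

Access #5 fault: NONE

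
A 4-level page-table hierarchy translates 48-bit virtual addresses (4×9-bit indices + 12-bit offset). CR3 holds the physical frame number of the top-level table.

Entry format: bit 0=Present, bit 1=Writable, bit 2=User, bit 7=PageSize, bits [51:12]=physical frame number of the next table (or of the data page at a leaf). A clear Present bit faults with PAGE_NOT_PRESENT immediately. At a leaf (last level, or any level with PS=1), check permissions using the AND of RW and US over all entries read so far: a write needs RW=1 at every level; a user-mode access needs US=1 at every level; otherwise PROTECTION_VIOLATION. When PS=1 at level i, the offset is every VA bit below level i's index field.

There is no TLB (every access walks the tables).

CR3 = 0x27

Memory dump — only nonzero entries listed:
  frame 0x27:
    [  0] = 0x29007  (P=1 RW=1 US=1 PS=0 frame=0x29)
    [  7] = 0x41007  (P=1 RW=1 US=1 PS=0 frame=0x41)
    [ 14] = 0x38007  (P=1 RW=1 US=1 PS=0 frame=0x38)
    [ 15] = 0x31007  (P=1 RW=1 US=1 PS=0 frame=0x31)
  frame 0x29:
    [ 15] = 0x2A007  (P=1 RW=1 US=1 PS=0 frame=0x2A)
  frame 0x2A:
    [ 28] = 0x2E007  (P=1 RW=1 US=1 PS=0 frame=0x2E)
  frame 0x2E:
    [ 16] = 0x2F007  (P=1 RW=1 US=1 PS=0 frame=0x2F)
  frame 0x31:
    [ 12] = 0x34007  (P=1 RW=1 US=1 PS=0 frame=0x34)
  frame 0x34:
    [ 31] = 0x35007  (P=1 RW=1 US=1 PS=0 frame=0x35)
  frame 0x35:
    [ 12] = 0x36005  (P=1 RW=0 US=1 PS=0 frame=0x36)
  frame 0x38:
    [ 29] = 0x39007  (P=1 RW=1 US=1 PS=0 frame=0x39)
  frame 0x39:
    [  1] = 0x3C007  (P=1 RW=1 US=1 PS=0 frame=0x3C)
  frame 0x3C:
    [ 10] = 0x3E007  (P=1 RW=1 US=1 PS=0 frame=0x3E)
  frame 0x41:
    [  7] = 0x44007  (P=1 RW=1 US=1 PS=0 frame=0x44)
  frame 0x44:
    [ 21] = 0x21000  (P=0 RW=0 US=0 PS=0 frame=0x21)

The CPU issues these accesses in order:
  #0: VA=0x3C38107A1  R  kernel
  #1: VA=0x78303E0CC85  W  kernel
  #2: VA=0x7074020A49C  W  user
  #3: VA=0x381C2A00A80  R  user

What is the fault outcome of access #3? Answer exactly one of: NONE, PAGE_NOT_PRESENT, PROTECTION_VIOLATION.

Trace:
#0 VA=0x3C38107A1 (r,kernel):
  lvl0: tbl 0x27, slot 0 ⇒ 0x29007 (P1/RW1/US1/PS0)
  lvl1: tbl 0x29, slot 15 ⇒ 0x2A007 (P1/RW1/US1/PS0)
  lvl2: tbl 0x2A, slot 28 ⇒ 0x2E007 (P1/RW1/US1/PS0)
  lvl3: tbl 0x2E, slot 16 ⇒ 0x2F007 (P1/RW1/US1/PS0)
  ⇒ phys 0x2F7A1  [4 reads]
#1 VA=0x78303E0CC85 (w,kernel):
  lvl0: tbl 0x27, slot 15 ⇒ 0x31007 (P1/RW1/US1/PS0)
  lvl1: tbl 0x31, slot 12 ⇒ 0x34007 (P1/RW1/US1/PS0)
  lvl2: tbl 0x34, slot 31 ⇒ 0x35007 (P1/RW1/US1/PS0)
  lvl3: tbl 0x35, slot 12 ⇒ 0x36005 (P1/RW0/US1/PS0)
  ✗ PROTECTION_VIOLATION  [4 reads]
#2 VA=0x7074020A49C (w,user):
  lvl0: tbl 0x27, slot 14 ⇒ 0x38007 (P1/RW1/US1/PS0)
  lvl1: tbl 0x38, slot 29 ⇒ 0x39007 (P1/RW1/US1/PS0)
  lvl2: tbl 0x39, slot 1 ⇒ 0x3C007 (P1/RW1/US1/PS0)
  lvl3: tbl 0x3C, slot 10 ⇒ 0x3E007 (P1/RW1/US1/PS0)
  ⇒ phys 0x3E49C  [4 reads]
#3 VA=0x381C2A00A80 (r,user):
  lvl0: tbl 0x27, slot 7 ⇒ 0x41007 (P1/RW1/US1/PS0)
  lvl1: tbl 0x41, slot 7 ⇒ 0x44007 (P1/RW1/US1/PS0)
  lvl2: tbl 0x44, slot 21 ⇒ 0x21000 (P0/RW0/US0/PS0)
  ✗ PAGE_NOT_PRESENT  [3 reads]

Access #3 fault: PAGE_NOT_PRESENT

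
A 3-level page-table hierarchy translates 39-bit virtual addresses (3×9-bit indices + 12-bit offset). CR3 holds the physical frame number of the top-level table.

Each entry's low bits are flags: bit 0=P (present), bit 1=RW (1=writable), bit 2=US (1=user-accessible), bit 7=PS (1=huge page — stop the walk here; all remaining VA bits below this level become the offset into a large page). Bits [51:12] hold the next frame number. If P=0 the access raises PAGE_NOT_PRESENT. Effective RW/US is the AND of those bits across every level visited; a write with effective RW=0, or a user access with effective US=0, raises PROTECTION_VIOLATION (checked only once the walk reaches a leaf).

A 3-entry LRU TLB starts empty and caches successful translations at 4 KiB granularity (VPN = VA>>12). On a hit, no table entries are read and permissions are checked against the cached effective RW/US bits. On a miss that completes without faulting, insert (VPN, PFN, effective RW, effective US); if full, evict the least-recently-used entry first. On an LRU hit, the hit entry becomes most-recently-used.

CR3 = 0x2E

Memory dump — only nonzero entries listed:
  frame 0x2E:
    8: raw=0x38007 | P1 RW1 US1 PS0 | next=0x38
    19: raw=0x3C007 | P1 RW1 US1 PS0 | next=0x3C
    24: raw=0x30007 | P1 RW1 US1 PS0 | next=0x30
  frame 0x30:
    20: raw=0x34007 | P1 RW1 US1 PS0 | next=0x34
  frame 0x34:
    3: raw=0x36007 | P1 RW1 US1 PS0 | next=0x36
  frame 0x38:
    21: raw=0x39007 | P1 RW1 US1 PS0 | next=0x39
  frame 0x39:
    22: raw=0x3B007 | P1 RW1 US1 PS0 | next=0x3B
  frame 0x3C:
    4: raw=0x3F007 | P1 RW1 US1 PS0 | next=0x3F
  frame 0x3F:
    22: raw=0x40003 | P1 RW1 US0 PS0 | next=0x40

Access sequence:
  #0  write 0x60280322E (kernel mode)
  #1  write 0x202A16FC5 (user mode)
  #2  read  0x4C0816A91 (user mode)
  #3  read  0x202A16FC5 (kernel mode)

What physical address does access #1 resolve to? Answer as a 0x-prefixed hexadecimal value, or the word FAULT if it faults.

Trace:
#0 VA=0x60280322E (w,kernel):
  L0 @0x2E[24] → 0x30007  P=1,RW=1,US=1,PS=0
  L1 @0x30[20] → 0x34007  P=1,RW=1,US=1,PS=0
  L2 @0x34[3] → 0x36007  P=1,RW=1,US=1,PS=0
  → PA=0x3622E  (3 entries read)
#1 VA=0x202A16FC5 (w,user):
  L0 @0x2E[8] → 0x38007  P=1,RW=1,US=1,PS=0
  L1 @0x38[21] → 0x39007  P=1,RW=1,US=1,PS=0
  L2 @0x39[22] → 0x3B007  P=1,RW=1,US=1,PS=0
  → PA=0x3BFC5  (3 entries read)
#2 VA=0x4C0816A91 (r,user):
  L0 @0x2E[19] → 0x3C007  P=1,RW=1,US=1,PS=0
  L1 @0x3C[4] → 0x3F007  P=1,RW=1,US=1,PS=0
  L2 @0x3F[22] → 0x40003  P=1,RW=1,US=0,PS=0
  ✗ PROTECTION_VIOLATION  [3 reads]
#3 VA=0x202A16FC5 (r,kernel):
  TLB hit vpn=0x202A16 → PA=0x3BFC5

Access #1 PA: 0x3BFC5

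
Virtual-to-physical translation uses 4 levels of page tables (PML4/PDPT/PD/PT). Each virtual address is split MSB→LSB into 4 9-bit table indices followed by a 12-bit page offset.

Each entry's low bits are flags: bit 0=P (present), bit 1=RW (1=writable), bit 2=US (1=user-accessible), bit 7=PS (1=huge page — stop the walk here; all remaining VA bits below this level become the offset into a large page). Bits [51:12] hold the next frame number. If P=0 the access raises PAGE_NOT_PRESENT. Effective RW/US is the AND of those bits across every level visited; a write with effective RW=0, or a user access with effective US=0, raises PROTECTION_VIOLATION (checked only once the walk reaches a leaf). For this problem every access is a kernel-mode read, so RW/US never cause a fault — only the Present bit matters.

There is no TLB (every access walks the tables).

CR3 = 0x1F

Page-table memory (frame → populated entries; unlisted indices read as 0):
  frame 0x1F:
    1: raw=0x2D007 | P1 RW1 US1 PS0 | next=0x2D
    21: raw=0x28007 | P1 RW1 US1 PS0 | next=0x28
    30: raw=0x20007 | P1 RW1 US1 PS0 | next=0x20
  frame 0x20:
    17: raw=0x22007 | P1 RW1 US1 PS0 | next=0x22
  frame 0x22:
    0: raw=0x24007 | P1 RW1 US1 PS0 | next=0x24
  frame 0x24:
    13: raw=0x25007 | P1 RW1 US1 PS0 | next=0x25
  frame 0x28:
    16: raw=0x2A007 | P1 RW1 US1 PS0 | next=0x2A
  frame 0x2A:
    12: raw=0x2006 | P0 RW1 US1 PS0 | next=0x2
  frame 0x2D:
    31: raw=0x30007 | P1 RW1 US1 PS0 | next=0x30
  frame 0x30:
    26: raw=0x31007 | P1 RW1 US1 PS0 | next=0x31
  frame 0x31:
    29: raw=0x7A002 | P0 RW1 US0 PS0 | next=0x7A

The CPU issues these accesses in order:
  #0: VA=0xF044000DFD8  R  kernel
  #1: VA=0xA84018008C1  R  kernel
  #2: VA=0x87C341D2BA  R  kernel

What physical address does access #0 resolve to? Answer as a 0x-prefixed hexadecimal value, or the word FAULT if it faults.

Walk each access:
#0 VA=0xF044000DFD8 (r,kernel):
  L0: frame=0x1F idx=30 entry=0x20007 [P=1 RW=1 US=1 PS=0]
  L1: frame=0x20 idx=17 entry=0x22007 [P=1 RW=1 US=1 PS=0]
  L2: frame=0x22 idx=0 entry=0x24007 [P=1 RW=1 US=1 PS=0]
  L3: frame=0x24 idx=13 entry=0x25007 [P=1 RW=1 US=1 PS=0]
  ⇒ phys 0x25FD8  [4 reads]
#1 VA=0xA84018008C1 (r,kernel):
  L0: frame=0x1F idx=21 entry=0x28007 [P=1 RW=1 US=1 PS=0]
  L1: frame=0x28 idx=16 entry=0x2A007 [P=1 RW=1 US=1 PS=0]
  L2: frame=0x2A idx=12 entry=0x2006 [P=0 RW=1 US=1 PS=0]
  ✗ PAGE_NOT_PRESENT  [3 reads]
#2 VA=0x87C341D2BA (r,kernel):
  L0: frame=0x1F idx=1 entry=0x2D007 [P=1 RW=1 US=1 PS=0]
  L1: frame=0x2D idx=31 entry=0x30007 [P=1 RW=1 US=1 PS=0]
  L2: frame=0x30 idx=26 entry=0x31007 [P=1 RW=1 US=1 PS=0]
  L3: frame=0x31 idx=29 entry=0x7A002 [P=0 RW=1 US=0 PS=0]
  ✗ PAGE_NOT_PRESENT  [4 reads]

Access #0 PA: 0x25FD8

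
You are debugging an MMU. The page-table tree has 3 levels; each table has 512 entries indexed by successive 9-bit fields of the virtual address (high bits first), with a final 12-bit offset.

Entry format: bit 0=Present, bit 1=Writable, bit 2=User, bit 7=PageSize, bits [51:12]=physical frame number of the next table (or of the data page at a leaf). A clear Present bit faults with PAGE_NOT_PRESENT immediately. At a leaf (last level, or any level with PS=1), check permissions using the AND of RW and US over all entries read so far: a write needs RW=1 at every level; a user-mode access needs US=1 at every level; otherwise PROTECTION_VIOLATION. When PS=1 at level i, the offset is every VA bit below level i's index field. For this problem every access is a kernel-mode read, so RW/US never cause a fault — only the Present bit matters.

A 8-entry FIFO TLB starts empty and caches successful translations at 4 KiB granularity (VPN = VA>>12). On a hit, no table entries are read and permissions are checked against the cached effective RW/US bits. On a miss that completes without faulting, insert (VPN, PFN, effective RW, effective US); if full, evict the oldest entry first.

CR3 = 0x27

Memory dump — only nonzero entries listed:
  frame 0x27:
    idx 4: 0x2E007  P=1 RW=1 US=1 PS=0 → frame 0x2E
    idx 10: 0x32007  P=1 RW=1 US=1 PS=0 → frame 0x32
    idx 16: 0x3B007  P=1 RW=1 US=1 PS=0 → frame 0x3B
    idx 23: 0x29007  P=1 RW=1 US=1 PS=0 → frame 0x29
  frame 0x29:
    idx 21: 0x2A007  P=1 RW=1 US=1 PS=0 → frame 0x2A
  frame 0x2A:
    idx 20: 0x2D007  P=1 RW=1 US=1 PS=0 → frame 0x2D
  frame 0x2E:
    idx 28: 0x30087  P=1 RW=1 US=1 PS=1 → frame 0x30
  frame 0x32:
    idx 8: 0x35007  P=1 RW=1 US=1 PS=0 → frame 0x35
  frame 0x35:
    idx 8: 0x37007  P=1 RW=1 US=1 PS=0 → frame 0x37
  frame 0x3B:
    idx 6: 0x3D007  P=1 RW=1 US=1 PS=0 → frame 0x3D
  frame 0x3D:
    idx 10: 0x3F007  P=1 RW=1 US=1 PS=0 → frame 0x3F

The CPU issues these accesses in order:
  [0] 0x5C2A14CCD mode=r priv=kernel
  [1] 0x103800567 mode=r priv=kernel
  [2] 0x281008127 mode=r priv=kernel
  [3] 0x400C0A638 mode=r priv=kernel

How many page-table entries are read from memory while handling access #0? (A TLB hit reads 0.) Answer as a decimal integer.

Walk each access:
#0 VA=0x5C2A14CCD (r,kernel):
  [0] read 0x27 idx=23: raw=0x29007 flags P=1 W=1 U=1 S=0
  [1] read 0x29 idx=21: raw=0x2A007 flags P=1 W=1 U=1 S=0
  [2] read 0x2A idx=20: raw=0x2D007 flags P=1 W=1 U=1 S=0
  ⇒ phys 0x2DCCD  [3 reads]
#1 VA=0x103800567 (r,kernel):
  [0] read 0x27 idx=4: raw=0x2E007 flags P=1 W=1 U=1 S=0
  [1] read 0x2E idx=28: raw=0x30087 flags P=1 W=1 U=1 S=1
  ⇒ phys 0x30567 (huge @L1)  [2 reads]
#2 VA=0x281008127 (r,kernel):
  [0] read 0x27 idx=10: raw=0x32007 flags P=1 W=1 U=1 S=0
  [1] read 0x32 idx=8: raw=0x35007 flags P=1 W=1 U=1 S=0
  [2] read 0x35 idx=8: raw=0x37007 flags P=1 W=1 U=1 S=0
  ⇒ phys 0x37127  [3 reads]
#3 VA=0x400C0A638 (r,kernel):
  [0] read 0x27 idx=16: raw=0x3B007 flags P=1 W=1 U=1 S=0
  [1] read 0x3B idx=6: raw=0x3D007 flags P=1 W=1 U=1 S=0
  [2] read 0x3D idx=10: raw=0x3F007 flags P=1 W=1 U=1 S=0
  ⇒ phys 0x3F638  [3 reads]

Entries read for #0: 3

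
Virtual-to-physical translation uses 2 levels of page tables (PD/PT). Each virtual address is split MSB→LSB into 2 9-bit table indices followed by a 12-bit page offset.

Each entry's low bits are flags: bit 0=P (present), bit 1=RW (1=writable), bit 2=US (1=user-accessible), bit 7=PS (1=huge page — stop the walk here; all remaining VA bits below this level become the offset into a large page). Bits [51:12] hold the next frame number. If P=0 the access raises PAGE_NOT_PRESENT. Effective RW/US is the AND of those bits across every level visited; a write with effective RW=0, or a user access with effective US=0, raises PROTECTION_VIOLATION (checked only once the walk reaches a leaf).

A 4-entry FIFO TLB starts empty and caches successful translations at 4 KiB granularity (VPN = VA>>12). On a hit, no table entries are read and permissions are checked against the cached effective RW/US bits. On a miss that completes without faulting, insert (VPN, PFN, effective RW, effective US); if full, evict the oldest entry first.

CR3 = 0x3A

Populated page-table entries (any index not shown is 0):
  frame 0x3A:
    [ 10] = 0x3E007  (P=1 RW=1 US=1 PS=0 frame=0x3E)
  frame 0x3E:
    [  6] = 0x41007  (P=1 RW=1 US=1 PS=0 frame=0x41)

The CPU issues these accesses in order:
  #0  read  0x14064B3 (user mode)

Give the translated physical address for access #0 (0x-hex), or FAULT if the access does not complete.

Trace:
#0 VA=0x14064B3 (r,user):
  [0] read 0x3A idx=10: raw=0x3E007 flags P=1 W=1 U=1 S=0
  [1] read 0x3E idx=6: raw=0x41007 flags P=1 W=1 U=1 S=0
  ⇒ phys 0x414B3  [2 reads]

Access #0 PA: 0x414B3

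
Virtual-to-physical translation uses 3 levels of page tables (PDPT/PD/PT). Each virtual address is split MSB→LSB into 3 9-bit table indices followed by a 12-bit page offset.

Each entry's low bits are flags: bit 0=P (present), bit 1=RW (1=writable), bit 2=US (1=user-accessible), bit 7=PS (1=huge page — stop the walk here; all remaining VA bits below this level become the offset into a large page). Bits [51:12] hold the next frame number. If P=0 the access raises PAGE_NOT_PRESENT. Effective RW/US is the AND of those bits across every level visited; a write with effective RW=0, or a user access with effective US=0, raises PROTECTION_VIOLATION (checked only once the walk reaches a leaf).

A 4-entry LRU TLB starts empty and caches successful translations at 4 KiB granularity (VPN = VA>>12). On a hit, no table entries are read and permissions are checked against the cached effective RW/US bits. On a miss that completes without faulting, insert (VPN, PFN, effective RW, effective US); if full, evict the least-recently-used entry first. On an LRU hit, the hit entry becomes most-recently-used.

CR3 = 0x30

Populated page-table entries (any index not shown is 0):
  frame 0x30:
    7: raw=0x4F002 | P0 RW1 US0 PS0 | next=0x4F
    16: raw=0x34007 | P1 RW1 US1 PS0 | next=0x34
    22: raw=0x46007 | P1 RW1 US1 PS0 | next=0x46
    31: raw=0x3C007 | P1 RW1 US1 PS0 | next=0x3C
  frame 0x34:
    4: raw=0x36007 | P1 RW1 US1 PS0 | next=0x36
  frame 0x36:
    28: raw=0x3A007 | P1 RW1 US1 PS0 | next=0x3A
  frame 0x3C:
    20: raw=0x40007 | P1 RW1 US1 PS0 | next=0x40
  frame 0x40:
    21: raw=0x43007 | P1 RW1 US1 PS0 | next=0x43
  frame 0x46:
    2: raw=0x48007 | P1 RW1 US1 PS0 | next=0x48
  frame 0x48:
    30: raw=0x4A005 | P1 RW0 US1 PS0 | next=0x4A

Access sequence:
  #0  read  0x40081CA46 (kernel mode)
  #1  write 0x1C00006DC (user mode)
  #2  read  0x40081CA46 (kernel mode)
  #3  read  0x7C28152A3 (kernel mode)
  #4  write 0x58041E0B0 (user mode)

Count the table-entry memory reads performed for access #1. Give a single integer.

Walk each access:
#0 VA=0x40081CA46 (r,kernel):
  lvl0: tbl 0x30, slot 16 ⇒ 0x34007 (P1/RW1/US1/PS0)
  lvl1: tbl 0x34, slot 4 ⇒ 0x36007 (P1/RW1/US1/PS0)
  lvl2: tbl 0x36, slot 28 ⇒ 0x3A007 (P1/RW1/US1/PS0)
  ✓ 0x3AA46  — 3 lookups
#1 VA=0x1C00006DC (w,user):
  lvl0: tbl 0x30, slot 7 ⇒ 0x4F002 (P0/RW1/US0/PS0)
  → PAGE_NOT_PRESENT  (1 entries read)
#2 VA=0x40081CA46 (r,kernel):
  TLB hit vpn=0x40081C → PA=0x3AA46
#3 VA=0x7C28152A3 (r,kernel):
  lvl0: tbl 0x30, slot 31 ⇒ 0x3C007 (P1/RW1/US1/PS0)
  lvl1: tbl 0x3C, slot 20 ⇒ 0x40007 (P1/RW1/US1/PS0)
  lvl2: tbl 0x40, slot 21 ⇒ 0x43007 (P1/RW1/US1/PS0)
  ✓ 0x432A3  — 3 lookups
#4 VA=0x58041E0B0 (w,user):
  lvl0: tbl 0x30, slot 22 ⇒ 0x46007 (P1/RW1/US1/PS0)
  lvl1: tbl 0x46, slot 2 ⇒ 0x48007 (P1/RW1/US1/PS0)
  lvl2: tbl 0x48, slot 30 ⇒ 0x4A005 (P1/RW0/US1/PS0)
  → PROTECTION_VIOLATION  (3 entries read)

Entries read for #1: 1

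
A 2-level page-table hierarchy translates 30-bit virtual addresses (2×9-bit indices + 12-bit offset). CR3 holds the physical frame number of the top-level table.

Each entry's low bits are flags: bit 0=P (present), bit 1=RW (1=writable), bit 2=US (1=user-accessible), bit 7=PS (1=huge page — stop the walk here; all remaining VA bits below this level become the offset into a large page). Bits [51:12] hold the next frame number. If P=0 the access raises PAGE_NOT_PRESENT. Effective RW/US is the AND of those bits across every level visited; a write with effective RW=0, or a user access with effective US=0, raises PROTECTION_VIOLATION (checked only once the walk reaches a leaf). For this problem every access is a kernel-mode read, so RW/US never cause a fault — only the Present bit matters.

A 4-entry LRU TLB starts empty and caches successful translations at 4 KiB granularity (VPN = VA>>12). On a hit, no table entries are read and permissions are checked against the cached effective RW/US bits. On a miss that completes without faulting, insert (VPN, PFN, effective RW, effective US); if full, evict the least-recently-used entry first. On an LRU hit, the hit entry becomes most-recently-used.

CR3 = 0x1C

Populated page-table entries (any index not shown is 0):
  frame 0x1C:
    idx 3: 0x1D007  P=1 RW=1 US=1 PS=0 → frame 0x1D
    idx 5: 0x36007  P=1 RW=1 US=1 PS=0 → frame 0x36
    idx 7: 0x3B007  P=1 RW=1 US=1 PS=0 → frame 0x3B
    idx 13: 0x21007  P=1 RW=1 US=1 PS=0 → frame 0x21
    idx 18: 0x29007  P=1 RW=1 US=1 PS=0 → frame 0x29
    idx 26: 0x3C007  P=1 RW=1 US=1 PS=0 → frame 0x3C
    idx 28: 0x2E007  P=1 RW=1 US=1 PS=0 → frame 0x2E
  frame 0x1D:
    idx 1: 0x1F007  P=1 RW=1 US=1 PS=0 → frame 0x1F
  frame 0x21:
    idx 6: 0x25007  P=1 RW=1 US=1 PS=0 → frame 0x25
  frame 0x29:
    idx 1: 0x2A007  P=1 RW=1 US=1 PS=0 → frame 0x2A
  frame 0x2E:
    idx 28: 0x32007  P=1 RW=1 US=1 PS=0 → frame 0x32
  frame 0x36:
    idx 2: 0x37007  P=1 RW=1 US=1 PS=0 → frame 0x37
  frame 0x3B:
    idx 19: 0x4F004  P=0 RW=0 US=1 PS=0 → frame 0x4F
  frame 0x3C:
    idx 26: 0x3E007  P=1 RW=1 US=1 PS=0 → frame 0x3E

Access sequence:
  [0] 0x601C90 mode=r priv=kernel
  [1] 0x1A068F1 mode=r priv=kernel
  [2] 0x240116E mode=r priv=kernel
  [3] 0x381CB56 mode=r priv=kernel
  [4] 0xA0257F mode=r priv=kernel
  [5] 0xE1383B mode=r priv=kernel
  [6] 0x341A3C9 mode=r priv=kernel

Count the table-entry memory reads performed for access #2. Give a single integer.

Trace:
#0 VA=0x601C90 (r,kernel):
  L0: frame=0x1C idx=3 entry=0x1D007 [P=1 RW=1 US=1 PS=0]
  L1: frame=0x1D idx=1 entry=0x1F007 [P=1 RW=1 US=1 PS=0]
  ⇒ phys 0x1FC90  [2 reads]
#1 VA=0x1A068F1 (r,kernel):
  L0: frame=0x1C idx=13 entry=0x21007 [P=1 RW=1 US=1 PS=0]
  L1: frame=0x21 idx=6 entry=0x25007 [P=1 RW=1 US=1 PS=0]
  ⇒ phys 0x258F1  [2 reads]
#2 VA=0x240116E (r,kernel):
  L0: frame=0x1C idx=18 entry=0x29007 [P=1 RW=1 US=1 PS=0]
  L1: frame=0x29 idx=1 entry=0x2A007 [P=1 RW=1 US=1 PS=0]
  ⇒ phys 0x2A16E  [2 reads]
#3 VA=0x381CB56 (r,kernel):
  L0: frame=0x1C idx=28 entry=0x2E007 [P=1 RW=1 US=1 PS=0]
  L1: frame=0x2E idx=28 entry=0x32007 [P=1 RW=1 US=1 PS=0]
  ⇒ phys 0x32B56  [2 reads]
#4 VA=0xA0257F (r,kernel):
  L0: frame=0x1C idx=5 entry=0x36007 [P=1 RW=1 US=1 PS=0]
  L1: frame=0x36 idx=2 entry=0x37007 [P=1 RW=1 US=1 PS=0]
  ⇒ phys 0x3757F  [2 reads]
#5 VA=0xE1383B (r,kernel):
  L0: frame=0x1C idx=7 entry=0x3B007 [P=1 RW=1 US=1 PS=0]
  L1: frame=0x3B idx=19 entry=0x4F004 [P=0 RW=0 US=1 PS=0]
  ✗ PAGE_NOT_PRESENT  [2 reads]
#6 VA=0x341A3C9 (r,kernel):
  L0: frame=0x1C idx=26 entry=0x3C007 [P=1 RW=1 US=1 PS=0]
  L1: frame=0x3C idx=26 entry=0x3E007 [P=1 RW=1 US=1 PS=0]
  ⇒ phys 0x3E3C9  [2 reads]

Entries read for #2: 2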